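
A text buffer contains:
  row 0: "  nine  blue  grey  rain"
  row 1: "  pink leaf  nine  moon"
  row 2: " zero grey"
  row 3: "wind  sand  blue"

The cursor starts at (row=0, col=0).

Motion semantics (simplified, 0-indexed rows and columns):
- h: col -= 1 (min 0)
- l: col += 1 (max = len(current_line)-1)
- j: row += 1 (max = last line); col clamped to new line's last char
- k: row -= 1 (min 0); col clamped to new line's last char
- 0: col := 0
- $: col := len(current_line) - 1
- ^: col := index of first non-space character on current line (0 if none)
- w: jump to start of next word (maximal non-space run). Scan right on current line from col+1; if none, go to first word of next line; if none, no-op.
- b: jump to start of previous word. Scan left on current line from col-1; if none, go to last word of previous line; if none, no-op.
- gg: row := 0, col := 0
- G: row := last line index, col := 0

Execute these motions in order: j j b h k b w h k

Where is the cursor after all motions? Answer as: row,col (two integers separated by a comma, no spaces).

Answer: 0,19

Derivation:
After 1 (j): row=1 col=0 char='_'
After 2 (j): row=2 col=0 char='_'
After 3 (b): row=1 col=19 char='m'
After 4 (h): row=1 col=18 char='_'
After 5 (k): row=0 col=18 char='_'
After 6 (b): row=0 col=14 char='g'
After 7 (w): row=0 col=20 char='r'
After 8 (h): row=0 col=19 char='_'
After 9 (k): row=0 col=19 char='_'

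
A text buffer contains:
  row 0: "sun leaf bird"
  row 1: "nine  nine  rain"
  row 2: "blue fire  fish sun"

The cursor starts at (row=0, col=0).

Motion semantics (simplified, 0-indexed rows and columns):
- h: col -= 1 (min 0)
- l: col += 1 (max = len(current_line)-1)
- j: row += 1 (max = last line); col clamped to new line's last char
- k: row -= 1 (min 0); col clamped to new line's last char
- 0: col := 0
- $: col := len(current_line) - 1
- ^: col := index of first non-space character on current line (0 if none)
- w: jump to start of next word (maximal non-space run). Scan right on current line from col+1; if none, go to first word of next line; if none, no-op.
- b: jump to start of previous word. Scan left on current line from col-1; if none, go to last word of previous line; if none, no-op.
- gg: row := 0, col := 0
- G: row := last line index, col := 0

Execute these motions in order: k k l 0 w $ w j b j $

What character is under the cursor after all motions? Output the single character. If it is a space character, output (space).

Answer: n

Derivation:
After 1 (k): row=0 col=0 char='s'
After 2 (k): row=0 col=0 char='s'
After 3 (l): row=0 col=1 char='u'
After 4 (0): row=0 col=0 char='s'
After 5 (w): row=0 col=4 char='l'
After 6 ($): row=0 col=12 char='d'
After 7 (w): row=1 col=0 char='n'
After 8 (j): row=2 col=0 char='b'
After 9 (b): row=1 col=12 char='r'
After 10 (j): row=2 col=12 char='i'
After 11 ($): row=2 col=18 char='n'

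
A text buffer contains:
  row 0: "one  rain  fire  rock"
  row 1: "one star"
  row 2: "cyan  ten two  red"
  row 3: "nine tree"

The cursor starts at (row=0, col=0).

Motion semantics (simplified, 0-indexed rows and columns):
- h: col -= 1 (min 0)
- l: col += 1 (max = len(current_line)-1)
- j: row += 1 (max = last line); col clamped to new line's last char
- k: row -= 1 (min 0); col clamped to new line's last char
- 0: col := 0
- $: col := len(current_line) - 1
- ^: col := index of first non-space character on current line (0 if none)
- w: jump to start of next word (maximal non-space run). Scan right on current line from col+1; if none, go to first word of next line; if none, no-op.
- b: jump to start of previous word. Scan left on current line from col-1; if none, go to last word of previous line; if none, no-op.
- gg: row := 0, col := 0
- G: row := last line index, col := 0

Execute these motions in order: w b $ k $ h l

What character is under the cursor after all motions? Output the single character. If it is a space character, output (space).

Answer: k

Derivation:
After 1 (w): row=0 col=5 char='r'
After 2 (b): row=0 col=0 char='o'
After 3 ($): row=0 col=20 char='k'
After 4 (k): row=0 col=20 char='k'
After 5 ($): row=0 col=20 char='k'
After 6 (h): row=0 col=19 char='c'
After 7 (l): row=0 col=20 char='k'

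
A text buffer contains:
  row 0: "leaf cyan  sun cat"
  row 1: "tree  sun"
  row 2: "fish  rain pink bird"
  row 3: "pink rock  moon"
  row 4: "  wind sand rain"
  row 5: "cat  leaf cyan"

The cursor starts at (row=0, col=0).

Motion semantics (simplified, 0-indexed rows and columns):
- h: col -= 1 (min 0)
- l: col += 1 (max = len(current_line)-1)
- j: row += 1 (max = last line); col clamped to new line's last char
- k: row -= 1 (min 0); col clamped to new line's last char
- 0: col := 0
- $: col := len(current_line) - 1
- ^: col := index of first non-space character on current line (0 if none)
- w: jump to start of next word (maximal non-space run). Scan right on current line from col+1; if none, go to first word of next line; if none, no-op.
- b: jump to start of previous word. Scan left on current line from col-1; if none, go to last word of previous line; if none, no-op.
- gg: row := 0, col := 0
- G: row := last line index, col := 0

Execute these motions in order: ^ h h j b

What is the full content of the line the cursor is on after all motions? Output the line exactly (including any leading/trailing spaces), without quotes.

After 1 (^): row=0 col=0 char='l'
After 2 (h): row=0 col=0 char='l'
After 3 (h): row=0 col=0 char='l'
After 4 (j): row=1 col=0 char='t'
After 5 (b): row=0 col=15 char='c'

Answer: leaf cyan  sun cat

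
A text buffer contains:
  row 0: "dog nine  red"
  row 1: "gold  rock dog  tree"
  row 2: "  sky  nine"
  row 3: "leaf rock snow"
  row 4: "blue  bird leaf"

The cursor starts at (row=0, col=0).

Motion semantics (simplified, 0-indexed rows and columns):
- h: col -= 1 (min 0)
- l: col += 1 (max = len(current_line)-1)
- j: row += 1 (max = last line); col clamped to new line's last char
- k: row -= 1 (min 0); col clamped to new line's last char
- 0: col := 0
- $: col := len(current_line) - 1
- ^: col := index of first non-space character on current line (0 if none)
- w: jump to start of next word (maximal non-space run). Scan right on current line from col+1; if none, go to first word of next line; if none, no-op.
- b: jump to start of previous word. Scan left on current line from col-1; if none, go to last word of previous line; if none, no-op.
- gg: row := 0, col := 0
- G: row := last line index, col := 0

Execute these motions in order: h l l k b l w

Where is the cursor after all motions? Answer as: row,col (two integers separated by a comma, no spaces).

After 1 (h): row=0 col=0 char='d'
After 2 (l): row=0 col=1 char='o'
After 3 (l): row=0 col=2 char='g'
After 4 (k): row=0 col=2 char='g'
After 5 (b): row=0 col=0 char='d'
After 6 (l): row=0 col=1 char='o'
After 7 (w): row=0 col=4 char='n'

Answer: 0,4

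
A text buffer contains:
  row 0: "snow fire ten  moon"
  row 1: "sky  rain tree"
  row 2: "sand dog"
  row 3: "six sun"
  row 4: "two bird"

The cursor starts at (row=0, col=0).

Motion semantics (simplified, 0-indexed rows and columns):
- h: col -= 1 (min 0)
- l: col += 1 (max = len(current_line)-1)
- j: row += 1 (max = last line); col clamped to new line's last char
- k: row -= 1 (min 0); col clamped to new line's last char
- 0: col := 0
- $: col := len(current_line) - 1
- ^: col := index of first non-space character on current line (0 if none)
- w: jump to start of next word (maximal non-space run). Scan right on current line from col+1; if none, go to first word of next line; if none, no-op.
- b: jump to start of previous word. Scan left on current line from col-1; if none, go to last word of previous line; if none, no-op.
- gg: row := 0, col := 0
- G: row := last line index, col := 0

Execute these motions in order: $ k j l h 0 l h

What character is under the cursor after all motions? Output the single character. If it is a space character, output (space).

After 1 ($): row=0 col=18 char='n'
After 2 (k): row=0 col=18 char='n'
After 3 (j): row=1 col=13 char='e'
After 4 (l): row=1 col=13 char='e'
After 5 (h): row=1 col=12 char='e'
After 6 (0): row=1 col=0 char='s'
After 7 (l): row=1 col=1 char='k'
After 8 (h): row=1 col=0 char='s'

Answer: s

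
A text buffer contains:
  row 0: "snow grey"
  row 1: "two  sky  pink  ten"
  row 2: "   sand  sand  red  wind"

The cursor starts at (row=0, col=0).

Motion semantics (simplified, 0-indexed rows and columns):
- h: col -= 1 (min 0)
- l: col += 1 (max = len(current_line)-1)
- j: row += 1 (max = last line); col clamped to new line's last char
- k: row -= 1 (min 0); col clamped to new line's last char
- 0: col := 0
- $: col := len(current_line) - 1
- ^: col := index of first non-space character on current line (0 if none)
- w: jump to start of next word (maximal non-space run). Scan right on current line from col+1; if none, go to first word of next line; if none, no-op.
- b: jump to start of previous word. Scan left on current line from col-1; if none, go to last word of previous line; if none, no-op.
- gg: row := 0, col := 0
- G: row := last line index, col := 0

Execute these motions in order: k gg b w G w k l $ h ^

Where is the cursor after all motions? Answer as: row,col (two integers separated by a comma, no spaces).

Answer: 1,0

Derivation:
After 1 (k): row=0 col=0 char='s'
After 2 (gg): row=0 col=0 char='s'
After 3 (b): row=0 col=0 char='s'
After 4 (w): row=0 col=5 char='g'
After 5 (G): row=2 col=0 char='_'
After 6 (w): row=2 col=3 char='s'
After 7 (k): row=1 col=3 char='_'
After 8 (l): row=1 col=4 char='_'
After 9 ($): row=1 col=18 char='n'
After 10 (h): row=1 col=17 char='e'
After 11 (^): row=1 col=0 char='t'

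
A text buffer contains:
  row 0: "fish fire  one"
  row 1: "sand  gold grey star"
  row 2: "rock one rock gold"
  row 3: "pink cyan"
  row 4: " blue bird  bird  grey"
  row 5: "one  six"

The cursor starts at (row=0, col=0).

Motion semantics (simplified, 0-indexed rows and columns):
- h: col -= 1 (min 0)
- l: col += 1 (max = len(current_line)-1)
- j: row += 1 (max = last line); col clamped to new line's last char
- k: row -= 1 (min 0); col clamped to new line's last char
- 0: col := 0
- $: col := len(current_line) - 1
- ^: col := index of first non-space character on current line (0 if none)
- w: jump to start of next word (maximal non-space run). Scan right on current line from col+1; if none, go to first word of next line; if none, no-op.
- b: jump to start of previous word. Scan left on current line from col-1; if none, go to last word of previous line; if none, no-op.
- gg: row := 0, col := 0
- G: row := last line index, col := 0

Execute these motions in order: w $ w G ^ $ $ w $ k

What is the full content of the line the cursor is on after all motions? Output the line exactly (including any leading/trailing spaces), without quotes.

Answer:  blue bird  bird  grey

Derivation:
After 1 (w): row=0 col=5 char='f'
After 2 ($): row=0 col=13 char='e'
After 3 (w): row=1 col=0 char='s'
After 4 (G): row=5 col=0 char='o'
After 5 (^): row=5 col=0 char='o'
After 6 ($): row=5 col=7 char='x'
After 7 ($): row=5 col=7 char='x'
After 8 (w): row=5 col=7 char='x'
After 9 ($): row=5 col=7 char='x'
After 10 (k): row=4 col=7 char='i'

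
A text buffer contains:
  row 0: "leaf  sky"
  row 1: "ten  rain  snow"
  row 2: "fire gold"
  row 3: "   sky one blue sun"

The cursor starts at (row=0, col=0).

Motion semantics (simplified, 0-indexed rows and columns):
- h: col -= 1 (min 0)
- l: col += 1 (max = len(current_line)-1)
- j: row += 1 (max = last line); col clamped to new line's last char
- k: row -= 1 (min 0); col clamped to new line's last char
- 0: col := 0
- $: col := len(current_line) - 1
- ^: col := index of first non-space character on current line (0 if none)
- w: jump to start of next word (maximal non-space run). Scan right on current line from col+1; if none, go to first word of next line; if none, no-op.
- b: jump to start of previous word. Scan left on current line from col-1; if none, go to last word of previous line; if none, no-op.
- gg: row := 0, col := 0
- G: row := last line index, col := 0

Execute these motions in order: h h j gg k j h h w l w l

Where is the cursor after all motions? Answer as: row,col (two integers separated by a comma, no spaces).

After 1 (h): row=0 col=0 char='l'
After 2 (h): row=0 col=0 char='l'
After 3 (j): row=1 col=0 char='t'
After 4 (gg): row=0 col=0 char='l'
After 5 (k): row=0 col=0 char='l'
After 6 (j): row=1 col=0 char='t'
After 7 (h): row=1 col=0 char='t'
After 8 (h): row=1 col=0 char='t'
After 9 (w): row=1 col=5 char='r'
After 10 (l): row=1 col=6 char='a'
After 11 (w): row=1 col=11 char='s'
After 12 (l): row=1 col=12 char='n'

Answer: 1,12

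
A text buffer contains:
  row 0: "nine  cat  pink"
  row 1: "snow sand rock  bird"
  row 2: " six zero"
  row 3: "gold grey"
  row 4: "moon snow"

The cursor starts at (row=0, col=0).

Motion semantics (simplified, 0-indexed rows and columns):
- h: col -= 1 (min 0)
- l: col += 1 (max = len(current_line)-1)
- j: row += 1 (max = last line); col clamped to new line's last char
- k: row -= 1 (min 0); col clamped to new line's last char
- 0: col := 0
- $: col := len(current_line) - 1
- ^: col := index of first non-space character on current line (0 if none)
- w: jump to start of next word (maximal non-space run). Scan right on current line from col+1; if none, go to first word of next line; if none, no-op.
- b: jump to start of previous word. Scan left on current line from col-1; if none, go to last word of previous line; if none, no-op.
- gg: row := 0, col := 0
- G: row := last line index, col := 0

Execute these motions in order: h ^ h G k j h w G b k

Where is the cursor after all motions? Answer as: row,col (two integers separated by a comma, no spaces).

After 1 (h): row=0 col=0 char='n'
After 2 (^): row=0 col=0 char='n'
After 3 (h): row=0 col=0 char='n'
After 4 (G): row=4 col=0 char='m'
After 5 (k): row=3 col=0 char='g'
After 6 (j): row=4 col=0 char='m'
After 7 (h): row=4 col=0 char='m'
After 8 (w): row=4 col=5 char='s'
After 9 (G): row=4 col=0 char='m'
After 10 (b): row=3 col=5 char='g'
After 11 (k): row=2 col=5 char='z'

Answer: 2,5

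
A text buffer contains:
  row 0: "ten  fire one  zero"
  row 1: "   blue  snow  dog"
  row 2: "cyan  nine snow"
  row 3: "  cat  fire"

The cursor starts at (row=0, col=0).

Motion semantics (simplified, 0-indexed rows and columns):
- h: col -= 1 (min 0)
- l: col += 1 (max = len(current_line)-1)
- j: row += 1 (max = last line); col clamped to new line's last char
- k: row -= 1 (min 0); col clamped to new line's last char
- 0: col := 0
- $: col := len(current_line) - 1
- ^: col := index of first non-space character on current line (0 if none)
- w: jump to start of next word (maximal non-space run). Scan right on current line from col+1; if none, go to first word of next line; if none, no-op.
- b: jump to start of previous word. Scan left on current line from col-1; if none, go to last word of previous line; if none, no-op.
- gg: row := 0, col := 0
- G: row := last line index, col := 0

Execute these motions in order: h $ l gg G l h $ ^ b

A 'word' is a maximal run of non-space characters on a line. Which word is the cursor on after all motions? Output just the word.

Answer: snow

Derivation:
After 1 (h): row=0 col=0 char='t'
After 2 ($): row=0 col=18 char='o'
After 3 (l): row=0 col=18 char='o'
After 4 (gg): row=0 col=0 char='t'
After 5 (G): row=3 col=0 char='_'
After 6 (l): row=3 col=1 char='_'
After 7 (h): row=3 col=0 char='_'
After 8 ($): row=3 col=10 char='e'
After 9 (^): row=3 col=2 char='c'
After 10 (b): row=2 col=11 char='s'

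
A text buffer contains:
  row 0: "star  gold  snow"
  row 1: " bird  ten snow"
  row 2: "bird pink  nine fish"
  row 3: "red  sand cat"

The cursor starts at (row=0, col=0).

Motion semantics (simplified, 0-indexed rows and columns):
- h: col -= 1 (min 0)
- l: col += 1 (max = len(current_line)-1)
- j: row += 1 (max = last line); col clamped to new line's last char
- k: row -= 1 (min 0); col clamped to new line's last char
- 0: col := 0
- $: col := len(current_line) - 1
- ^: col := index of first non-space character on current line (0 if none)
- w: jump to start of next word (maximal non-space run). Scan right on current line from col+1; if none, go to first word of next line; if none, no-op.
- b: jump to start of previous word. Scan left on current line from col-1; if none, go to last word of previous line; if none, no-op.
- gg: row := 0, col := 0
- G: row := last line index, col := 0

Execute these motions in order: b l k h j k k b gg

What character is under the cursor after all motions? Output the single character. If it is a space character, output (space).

Answer: s

Derivation:
After 1 (b): row=0 col=0 char='s'
After 2 (l): row=0 col=1 char='t'
After 3 (k): row=0 col=1 char='t'
After 4 (h): row=0 col=0 char='s'
After 5 (j): row=1 col=0 char='_'
After 6 (k): row=0 col=0 char='s'
After 7 (k): row=0 col=0 char='s'
After 8 (b): row=0 col=0 char='s'
After 9 (gg): row=0 col=0 char='s'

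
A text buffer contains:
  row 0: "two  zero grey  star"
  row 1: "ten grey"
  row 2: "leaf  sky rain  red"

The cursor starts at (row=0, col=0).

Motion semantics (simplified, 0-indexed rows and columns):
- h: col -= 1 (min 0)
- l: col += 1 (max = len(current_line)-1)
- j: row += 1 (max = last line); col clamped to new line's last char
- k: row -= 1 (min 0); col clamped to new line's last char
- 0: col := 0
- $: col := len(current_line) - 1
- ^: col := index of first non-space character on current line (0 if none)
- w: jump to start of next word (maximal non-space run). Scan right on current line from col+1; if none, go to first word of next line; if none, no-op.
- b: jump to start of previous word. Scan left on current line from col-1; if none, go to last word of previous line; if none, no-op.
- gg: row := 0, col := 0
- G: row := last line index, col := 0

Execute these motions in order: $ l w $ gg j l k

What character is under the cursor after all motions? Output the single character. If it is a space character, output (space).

Answer: w

Derivation:
After 1 ($): row=0 col=19 char='r'
After 2 (l): row=0 col=19 char='r'
After 3 (w): row=1 col=0 char='t'
After 4 ($): row=1 col=7 char='y'
After 5 (gg): row=0 col=0 char='t'
After 6 (j): row=1 col=0 char='t'
After 7 (l): row=1 col=1 char='e'
After 8 (k): row=0 col=1 char='w'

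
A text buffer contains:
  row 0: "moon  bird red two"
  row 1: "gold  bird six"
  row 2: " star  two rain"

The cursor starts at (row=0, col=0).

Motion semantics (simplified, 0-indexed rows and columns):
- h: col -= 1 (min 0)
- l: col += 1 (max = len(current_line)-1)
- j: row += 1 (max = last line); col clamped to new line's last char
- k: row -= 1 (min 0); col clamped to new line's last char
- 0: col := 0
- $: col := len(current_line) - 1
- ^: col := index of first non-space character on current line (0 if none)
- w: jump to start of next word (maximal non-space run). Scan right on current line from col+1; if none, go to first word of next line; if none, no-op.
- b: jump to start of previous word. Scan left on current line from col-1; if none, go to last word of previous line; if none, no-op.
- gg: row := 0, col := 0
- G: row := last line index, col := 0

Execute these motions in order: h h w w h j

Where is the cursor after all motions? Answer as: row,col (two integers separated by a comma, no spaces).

Answer: 1,10

Derivation:
After 1 (h): row=0 col=0 char='m'
After 2 (h): row=0 col=0 char='m'
After 3 (w): row=0 col=6 char='b'
After 4 (w): row=0 col=11 char='r'
After 5 (h): row=0 col=10 char='_'
After 6 (j): row=1 col=10 char='_'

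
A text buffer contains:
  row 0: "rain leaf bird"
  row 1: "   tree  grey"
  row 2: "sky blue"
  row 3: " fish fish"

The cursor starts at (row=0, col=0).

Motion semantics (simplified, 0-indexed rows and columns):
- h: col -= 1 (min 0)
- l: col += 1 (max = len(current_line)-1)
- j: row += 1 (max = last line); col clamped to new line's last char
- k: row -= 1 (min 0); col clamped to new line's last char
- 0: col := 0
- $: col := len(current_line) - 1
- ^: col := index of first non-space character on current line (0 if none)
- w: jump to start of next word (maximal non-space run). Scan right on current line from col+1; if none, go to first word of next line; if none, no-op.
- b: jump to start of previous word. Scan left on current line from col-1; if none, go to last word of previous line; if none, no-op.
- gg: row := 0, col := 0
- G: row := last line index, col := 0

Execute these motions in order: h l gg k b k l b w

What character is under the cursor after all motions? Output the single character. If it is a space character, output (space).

Answer: l

Derivation:
After 1 (h): row=0 col=0 char='r'
After 2 (l): row=0 col=1 char='a'
After 3 (gg): row=0 col=0 char='r'
After 4 (k): row=0 col=0 char='r'
After 5 (b): row=0 col=0 char='r'
After 6 (k): row=0 col=0 char='r'
After 7 (l): row=0 col=1 char='a'
After 8 (b): row=0 col=0 char='r'
After 9 (w): row=0 col=5 char='l'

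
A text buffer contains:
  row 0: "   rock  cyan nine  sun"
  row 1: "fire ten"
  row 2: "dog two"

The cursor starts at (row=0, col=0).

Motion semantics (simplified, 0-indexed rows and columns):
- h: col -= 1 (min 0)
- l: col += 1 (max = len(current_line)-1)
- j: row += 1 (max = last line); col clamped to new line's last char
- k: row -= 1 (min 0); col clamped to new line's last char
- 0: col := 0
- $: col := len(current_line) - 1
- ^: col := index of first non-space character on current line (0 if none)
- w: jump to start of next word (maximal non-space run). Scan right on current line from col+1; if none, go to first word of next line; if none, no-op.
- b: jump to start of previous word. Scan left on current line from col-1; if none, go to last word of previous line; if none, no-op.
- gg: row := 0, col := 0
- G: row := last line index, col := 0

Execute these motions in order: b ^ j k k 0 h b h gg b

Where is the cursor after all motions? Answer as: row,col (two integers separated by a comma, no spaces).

Answer: 0,0

Derivation:
After 1 (b): row=0 col=0 char='_'
After 2 (^): row=0 col=3 char='r'
After 3 (j): row=1 col=3 char='e'
After 4 (k): row=0 col=3 char='r'
After 5 (k): row=0 col=3 char='r'
After 6 (0): row=0 col=0 char='_'
After 7 (h): row=0 col=0 char='_'
After 8 (b): row=0 col=0 char='_'
After 9 (h): row=0 col=0 char='_'
After 10 (gg): row=0 col=0 char='_'
After 11 (b): row=0 col=0 char='_'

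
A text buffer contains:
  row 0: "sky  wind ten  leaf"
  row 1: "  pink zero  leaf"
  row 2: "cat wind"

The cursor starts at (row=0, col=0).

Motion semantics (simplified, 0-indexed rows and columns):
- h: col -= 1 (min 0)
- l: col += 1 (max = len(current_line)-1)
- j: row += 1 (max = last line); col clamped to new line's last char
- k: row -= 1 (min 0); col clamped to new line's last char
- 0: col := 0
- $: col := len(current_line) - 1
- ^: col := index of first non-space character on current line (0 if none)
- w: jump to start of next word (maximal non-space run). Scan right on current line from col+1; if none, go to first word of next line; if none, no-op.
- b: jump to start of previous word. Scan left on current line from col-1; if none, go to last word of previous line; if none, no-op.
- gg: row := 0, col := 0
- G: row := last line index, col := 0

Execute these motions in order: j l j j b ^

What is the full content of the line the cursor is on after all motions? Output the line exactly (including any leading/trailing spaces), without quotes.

Answer: cat wind

Derivation:
After 1 (j): row=1 col=0 char='_'
After 2 (l): row=1 col=1 char='_'
After 3 (j): row=2 col=1 char='a'
After 4 (j): row=2 col=1 char='a'
After 5 (b): row=2 col=0 char='c'
After 6 (^): row=2 col=0 char='c'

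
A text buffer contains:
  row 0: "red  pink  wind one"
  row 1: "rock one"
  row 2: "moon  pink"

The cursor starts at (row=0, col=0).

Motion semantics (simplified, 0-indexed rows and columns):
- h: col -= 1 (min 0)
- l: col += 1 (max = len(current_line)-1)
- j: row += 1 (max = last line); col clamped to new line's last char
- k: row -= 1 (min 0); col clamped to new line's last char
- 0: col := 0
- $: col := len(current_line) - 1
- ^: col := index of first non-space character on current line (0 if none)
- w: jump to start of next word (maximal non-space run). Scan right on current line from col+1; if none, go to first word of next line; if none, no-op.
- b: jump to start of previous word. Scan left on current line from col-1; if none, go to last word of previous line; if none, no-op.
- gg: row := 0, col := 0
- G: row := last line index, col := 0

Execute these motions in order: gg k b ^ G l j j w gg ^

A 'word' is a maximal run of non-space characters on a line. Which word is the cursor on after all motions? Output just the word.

Answer: red

Derivation:
After 1 (gg): row=0 col=0 char='r'
After 2 (k): row=0 col=0 char='r'
After 3 (b): row=0 col=0 char='r'
After 4 (^): row=0 col=0 char='r'
After 5 (G): row=2 col=0 char='m'
After 6 (l): row=2 col=1 char='o'
After 7 (j): row=2 col=1 char='o'
After 8 (j): row=2 col=1 char='o'
After 9 (w): row=2 col=6 char='p'
After 10 (gg): row=0 col=0 char='r'
After 11 (^): row=0 col=0 char='r'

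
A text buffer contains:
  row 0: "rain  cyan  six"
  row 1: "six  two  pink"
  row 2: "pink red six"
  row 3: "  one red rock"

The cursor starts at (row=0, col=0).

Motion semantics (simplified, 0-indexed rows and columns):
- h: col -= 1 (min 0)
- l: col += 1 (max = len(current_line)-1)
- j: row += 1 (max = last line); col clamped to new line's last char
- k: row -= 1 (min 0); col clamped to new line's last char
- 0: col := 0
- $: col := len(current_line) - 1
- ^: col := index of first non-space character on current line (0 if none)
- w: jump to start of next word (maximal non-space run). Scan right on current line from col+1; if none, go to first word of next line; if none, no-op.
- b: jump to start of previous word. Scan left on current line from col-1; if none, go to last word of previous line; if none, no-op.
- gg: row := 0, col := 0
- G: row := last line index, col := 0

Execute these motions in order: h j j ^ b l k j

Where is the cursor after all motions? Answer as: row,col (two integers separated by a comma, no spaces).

Answer: 1,11

Derivation:
After 1 (h): row=0 col=0 char='r'
After 2 (j): row=1 col=0 char='s'
After 3 (j): row=2 col=0 char='p'
After 4 (^): row=2 col=0 char='p'
After 5 (b): row=1 col=10 char='p'
After 6 (l): row=1 col=11 char='i'
After 7 (k): row=0 col=11 char='_'
After 8 (j): row=1 col=11 char='i'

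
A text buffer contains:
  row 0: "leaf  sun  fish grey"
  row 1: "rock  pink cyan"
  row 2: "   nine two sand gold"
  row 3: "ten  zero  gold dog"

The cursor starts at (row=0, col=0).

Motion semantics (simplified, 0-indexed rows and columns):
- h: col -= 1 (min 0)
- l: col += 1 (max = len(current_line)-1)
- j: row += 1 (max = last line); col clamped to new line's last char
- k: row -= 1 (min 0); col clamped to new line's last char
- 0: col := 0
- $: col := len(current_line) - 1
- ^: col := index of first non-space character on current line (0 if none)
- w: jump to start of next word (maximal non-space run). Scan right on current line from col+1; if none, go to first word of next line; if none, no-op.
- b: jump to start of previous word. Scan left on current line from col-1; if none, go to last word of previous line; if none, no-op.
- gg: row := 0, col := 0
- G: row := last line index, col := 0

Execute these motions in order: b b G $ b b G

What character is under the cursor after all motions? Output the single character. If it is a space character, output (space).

After 1 (b): row=0 col=0 char='l'
After 2 (b): row=0 col=0 char='l'
After 3 (G): row=3 col=0 char='t'
After 4 ($): row=3 col=18 char='g'
After 5 (b): row=3 col=16 char='d'
After 6 (b): row=3 col=11 char='g'
After 7 (G): row=3 col=0 char='t'

Answer: t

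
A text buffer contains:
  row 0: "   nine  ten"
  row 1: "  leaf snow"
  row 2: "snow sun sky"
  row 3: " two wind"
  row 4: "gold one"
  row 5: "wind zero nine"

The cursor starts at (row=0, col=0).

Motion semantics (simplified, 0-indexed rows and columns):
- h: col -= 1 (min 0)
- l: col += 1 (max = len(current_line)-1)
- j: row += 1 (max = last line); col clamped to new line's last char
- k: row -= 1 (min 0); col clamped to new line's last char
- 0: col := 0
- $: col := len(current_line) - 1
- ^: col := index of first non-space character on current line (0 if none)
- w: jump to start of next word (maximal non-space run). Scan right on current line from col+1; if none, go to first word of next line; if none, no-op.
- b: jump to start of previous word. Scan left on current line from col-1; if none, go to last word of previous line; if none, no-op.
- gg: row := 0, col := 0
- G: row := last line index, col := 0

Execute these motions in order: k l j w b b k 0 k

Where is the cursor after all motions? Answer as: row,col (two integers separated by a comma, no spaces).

Answer: 0,0

Derivation:
After 1 (k): row=0 col=0 char='_'
After 2 (l): row=0 col=1 char='_'
After 3 (j): row=1 col=1 char='_'
After 4 (w): row=1 col=2 char='l'
After 5 (b): row=0 col=9 char='t'
After 6 (b): row=0 col=3 char='n'
After 7 (k): row=0 col=3 char='n'
After 8 (0): row=0 col=0 char='_'
After 9 (k): row=0 col=0 char='_'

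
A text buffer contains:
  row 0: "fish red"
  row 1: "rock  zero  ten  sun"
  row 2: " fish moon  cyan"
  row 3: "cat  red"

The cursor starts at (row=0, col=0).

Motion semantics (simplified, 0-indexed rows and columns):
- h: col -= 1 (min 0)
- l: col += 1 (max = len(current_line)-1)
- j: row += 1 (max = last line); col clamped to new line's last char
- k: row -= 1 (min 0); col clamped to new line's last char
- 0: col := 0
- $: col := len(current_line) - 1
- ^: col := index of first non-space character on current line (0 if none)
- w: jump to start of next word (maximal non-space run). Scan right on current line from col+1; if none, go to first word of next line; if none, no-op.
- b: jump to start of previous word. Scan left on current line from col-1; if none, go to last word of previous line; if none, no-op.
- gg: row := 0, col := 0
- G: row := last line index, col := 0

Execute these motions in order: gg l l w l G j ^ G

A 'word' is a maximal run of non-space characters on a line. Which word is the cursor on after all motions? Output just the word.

After 1 (gg): row=0 col=0 char='f'
After 2 (l): row=0 col=1 char='i'
After 3 (l): row=0 col=2 char='s'
After 4 (w): row=0 col=5 char='r'
After 5 (l): row=0 col=6 char='e'
After 6 (G): row=3 col=0 char='c'
After 7 (j): row=3 col=0 char='c'
After 8 (^): row=3 col=0 char='c'
After 9 (G): row=3 col=0 char='c'

Answer: cat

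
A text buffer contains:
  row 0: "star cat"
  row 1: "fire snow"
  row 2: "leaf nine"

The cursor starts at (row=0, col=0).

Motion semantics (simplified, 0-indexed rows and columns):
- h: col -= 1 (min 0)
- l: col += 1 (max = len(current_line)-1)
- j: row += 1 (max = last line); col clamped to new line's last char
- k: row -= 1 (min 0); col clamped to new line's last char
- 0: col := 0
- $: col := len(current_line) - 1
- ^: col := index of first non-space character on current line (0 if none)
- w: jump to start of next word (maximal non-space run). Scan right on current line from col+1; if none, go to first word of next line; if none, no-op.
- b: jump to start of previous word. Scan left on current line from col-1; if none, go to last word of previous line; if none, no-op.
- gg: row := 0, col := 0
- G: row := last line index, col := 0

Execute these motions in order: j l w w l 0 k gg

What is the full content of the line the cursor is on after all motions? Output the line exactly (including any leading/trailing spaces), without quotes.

After 1 (j): row=1 col=0 char='f'
After 2 (l): row=1 col=1 char='i'
After 3 (w): row=1 col=5 char='s'
After 4 (w): row=2 col=0 char='l'
After 5 (l): row=2 col=1 char='e'
After 6 (0): row=2 col=0 char='l'
After 7 (k): row=1 col=0 char='f'
After 8 (gg): row=0 col=0 char='s'

Answer: star cat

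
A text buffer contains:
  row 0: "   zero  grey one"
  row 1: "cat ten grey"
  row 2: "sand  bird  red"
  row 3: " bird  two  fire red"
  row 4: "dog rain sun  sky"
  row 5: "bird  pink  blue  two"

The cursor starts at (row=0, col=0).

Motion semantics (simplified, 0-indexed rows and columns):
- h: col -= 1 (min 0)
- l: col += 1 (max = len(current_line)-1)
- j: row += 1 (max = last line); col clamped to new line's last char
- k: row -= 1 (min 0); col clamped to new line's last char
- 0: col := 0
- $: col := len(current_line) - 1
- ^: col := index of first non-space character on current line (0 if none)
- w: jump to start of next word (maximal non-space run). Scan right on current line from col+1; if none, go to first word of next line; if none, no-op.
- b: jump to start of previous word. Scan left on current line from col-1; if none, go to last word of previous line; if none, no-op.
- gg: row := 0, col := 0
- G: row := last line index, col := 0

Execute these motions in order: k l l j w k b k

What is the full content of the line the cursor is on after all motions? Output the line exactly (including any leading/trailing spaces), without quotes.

Answer:    zero  grey one

Derivation:
After 1 (k): row=0 col=0 char='_'
After 2 (l): row=0 col=1 char='_'
After 3 (l): row=0 col=2 char='_'
After 4 (j): row=1 col=2 char='t'
After 5 (w): row=1 col=4 char='t'
After 6 (k): row=0 col=4 char='e'
After 7 (b): row=0 col=3 char='z'
After 8 (k): row=0 col=3 char='z'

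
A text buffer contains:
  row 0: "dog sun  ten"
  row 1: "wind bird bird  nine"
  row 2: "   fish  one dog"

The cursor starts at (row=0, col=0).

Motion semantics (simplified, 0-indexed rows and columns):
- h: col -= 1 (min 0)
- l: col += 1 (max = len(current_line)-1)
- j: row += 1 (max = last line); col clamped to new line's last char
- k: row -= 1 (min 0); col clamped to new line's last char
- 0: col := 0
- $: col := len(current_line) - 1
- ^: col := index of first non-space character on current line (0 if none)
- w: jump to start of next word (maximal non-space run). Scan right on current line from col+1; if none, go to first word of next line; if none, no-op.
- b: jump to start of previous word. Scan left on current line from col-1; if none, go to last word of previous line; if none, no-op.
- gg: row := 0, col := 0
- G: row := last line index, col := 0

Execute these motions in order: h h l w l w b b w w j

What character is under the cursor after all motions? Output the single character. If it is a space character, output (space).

Answer: (space)

Derivation:
After 1 (h): row=0 col=0 char='d'
After 2 (h): row=0 col=0 char='d'
After 3 (l): row=0 col=1 char='o'
After 4 (w): row=0 col=4 char='s'
After 5 (l): row=0 col=5 char='u'
After 6 (w): row=0 col=9 char='t'
After 7 (b): row=0 col=4 char='s'
After 8 (b): row=0 col=0 char='d'
After 9 (w): row=0 col=4 char='s'
After 10 (w): row=0 col=9 char='t'
After 11 (j): row=1 col=9 char='_'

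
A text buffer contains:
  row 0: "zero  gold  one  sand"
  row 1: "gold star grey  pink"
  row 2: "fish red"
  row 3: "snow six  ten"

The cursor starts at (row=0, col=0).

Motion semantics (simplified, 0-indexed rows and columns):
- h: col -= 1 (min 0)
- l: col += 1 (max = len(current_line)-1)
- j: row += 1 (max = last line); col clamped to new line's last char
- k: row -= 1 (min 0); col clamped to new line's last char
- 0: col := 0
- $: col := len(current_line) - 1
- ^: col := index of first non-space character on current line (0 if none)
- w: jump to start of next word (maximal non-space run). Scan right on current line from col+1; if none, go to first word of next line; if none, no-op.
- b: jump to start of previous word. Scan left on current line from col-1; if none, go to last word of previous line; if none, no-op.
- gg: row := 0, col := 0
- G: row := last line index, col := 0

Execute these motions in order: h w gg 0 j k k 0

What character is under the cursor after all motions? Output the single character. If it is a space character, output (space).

After 1 (h): row=0 col=0 char='z'
After 2 (w): row=0 col=6 char='g'
After 3 (gg): row=0 col=0 char='z'
After 4 (0): row=0 col=0 char='z'
After 5 (j): row=1 col=0 char='g'
After 6 (k): row=0 col=0 char='z'
After 7 (k): row=0 col=0 char='z'
After 8 (0): row=0 col=0 char='z'

Answer: z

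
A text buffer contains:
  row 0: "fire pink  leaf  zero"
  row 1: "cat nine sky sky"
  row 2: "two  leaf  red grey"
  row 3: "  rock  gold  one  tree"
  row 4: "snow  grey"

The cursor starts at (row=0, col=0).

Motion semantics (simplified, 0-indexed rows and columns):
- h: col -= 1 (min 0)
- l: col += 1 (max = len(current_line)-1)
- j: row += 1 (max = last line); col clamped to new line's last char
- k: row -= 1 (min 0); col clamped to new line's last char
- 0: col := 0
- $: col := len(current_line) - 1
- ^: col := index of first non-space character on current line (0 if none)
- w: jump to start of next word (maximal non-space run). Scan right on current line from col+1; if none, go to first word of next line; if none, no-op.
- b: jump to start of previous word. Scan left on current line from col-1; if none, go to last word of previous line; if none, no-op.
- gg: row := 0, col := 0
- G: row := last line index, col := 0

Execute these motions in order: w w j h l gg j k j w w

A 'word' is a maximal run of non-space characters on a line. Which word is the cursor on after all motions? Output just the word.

After 1 (w): row=0 col=5 char='p'
After 2 (w): row=0 col=11 char='l'
After 3 (j): row=1 col=11 char='y'
After 4 (h): row=1 col=10 char='k'
After 5 (l): row=1 col=11 char='y'
After 6 (gg): row=0 col=0 char='f'
After 7 (j): row=1 col=0 char='c'
After 8 (k): row=0 col=0 char='f'
After 9 (j): row=1 col=0 char='c'
After 10 (w): row=1 col=4 char='n'
After 11 (w): row=1 col=9 char='s'

Answer: sky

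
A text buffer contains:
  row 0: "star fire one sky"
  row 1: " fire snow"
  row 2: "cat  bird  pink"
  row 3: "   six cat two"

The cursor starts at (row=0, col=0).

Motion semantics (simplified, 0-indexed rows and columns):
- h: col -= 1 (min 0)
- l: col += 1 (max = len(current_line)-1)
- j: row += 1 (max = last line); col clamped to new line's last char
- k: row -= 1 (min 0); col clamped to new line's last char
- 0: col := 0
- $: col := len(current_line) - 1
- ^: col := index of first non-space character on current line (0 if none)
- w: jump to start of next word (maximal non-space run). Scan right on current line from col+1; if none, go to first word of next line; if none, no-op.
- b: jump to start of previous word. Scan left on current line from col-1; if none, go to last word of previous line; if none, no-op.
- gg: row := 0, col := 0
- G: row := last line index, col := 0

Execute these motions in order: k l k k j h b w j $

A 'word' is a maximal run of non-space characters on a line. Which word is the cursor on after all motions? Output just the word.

After 1 (k): row=0 col=0 char='s'
After 2 (l): row=0 col=1 char='t'
After 3 (k): row=0 col=1 char='t'
After 4 (k): row=0 col=1 char='t'
After 5 (j): row=1 col=1 char='f'
After 6 (h): row=1 col=0 char='_'
After 7 (b): row=0 col=14 char='s'
After 8 (w): row=1 col=1 char='f'
After 9 (j): row=2 col=1 char='a'
After 10 ($): row=2 col=14 char='k'

Answer: pink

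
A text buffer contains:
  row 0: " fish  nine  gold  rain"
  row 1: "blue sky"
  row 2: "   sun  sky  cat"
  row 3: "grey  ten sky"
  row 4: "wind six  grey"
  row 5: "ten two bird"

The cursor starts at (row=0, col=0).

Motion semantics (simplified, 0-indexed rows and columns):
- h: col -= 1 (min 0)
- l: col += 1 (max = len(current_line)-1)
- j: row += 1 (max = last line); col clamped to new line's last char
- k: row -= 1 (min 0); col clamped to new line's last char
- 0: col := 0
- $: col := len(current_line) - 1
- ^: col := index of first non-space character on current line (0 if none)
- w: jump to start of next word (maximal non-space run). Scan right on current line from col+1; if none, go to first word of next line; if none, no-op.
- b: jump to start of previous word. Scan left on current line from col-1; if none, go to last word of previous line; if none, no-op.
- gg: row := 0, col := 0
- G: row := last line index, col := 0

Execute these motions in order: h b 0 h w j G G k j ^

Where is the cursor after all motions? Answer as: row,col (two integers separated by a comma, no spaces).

After 1 (h): row=0 col=0 char='_'
After 2 (b): row=0 col=0 char='_'
After 3 (0): row=0 col=0 char='_'
After 4 (h): row=0 col=0 char='_'
After 5 (w): row=0 col=1 char='f'
After 6 (j): row=1 col=1 char='l'
After 7 (G): row=5 col=0 char='t'
After 8 (G): row=5 col=0 char='t'
After 9 (k): row=4 col=0 char='w'
After 10 (j): row=5 col=0 char='t'
After 11 (^): row=5 col=0 char='t'

Answer: 5,0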